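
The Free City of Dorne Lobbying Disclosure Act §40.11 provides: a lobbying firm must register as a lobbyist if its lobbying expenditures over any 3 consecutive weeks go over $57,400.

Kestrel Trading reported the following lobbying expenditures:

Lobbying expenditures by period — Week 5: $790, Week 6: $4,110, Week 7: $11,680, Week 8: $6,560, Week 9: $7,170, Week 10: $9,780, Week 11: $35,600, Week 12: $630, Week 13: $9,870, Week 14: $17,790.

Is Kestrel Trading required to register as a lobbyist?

Week 5–Week 7: $790 + $4,110 + $11,680 = $16,580 (under)
Week 6–Week 8: $4,110 + $11,680 + $6,560 = $22,350 (under)
Week 7–Week 9: $11,680 + $6,560 + $7,170 = $25,410 (under)
Week 8–Week 10: $6,560 + $7,170 + $9,780 = $23,510 (under)
Week 9–Week 11: $7,170 + $9,780 + $35,600 = $52,550 (under)
Week 10–Week 12: $9,780 + $35,600 + $630 = $46,010 (under)
Week 11–Week 13: $35,600 + $630 + $9,870 = $46,100 (under)
Week 12–Week 14: $630 + $9,870 + $17,790 = $28,290 (under)
No window exceeds $57,400.

No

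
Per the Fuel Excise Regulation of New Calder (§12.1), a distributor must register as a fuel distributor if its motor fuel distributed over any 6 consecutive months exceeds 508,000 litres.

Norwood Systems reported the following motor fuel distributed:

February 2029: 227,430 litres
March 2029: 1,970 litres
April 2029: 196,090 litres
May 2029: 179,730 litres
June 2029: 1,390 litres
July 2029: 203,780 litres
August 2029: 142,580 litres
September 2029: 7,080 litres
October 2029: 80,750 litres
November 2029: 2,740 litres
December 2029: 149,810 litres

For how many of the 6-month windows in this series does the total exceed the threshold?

5

February 2029–July 2029: 227,430 litres + 1,970 litres + 196,090 litres + 179,730 litres + 1,390 litres + 203,780 litres = 810,390 litres (over)
March 2029–August 2029: 1,970 litres + 196,090 litres + 179,730 litres + 1,390 litres + 203,780 litres + 142,580 litres = 725,540 litres (over)
April 2029–September 2029: 196,090 litres + 179,730 litres + 1,390 litres + 203,780 litres + 142,580 litres + 7,080 litres = 730,650 litres (over)
May 2029–October 2029: 179,730 litres + 1,390 litres + 203,780 litres + 142,580 litres + 7,080 litres + 80,750 litres = 615,310 litres (over)
June 2029–November 2029: 1,390 litres + 203,780 litres + 142,580 litres + 7,080 litres + 80,750 litres + 2,740 litres = 438,320 litres (under)
July 2029–December 2029: 203,780 litres + 142,580 litres + 7,080 litres + 80,750 litres + 2,740 litres + 149,810 litres = 586,740 litres (over)
5 windows exceed the threshold.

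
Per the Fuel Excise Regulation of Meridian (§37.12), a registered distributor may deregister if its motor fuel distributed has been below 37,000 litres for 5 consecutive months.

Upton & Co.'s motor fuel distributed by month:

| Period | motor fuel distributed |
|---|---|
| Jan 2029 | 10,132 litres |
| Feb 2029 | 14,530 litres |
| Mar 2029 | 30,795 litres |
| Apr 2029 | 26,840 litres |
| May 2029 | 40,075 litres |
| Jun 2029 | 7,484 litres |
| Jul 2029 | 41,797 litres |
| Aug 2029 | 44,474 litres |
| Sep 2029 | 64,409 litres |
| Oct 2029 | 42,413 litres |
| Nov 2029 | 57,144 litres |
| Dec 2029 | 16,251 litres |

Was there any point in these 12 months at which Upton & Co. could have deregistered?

Months below 37,000 litres: Jan 2029, Feb 2029, Mar 2029, Apr 2029, Jun 2029, Dec 2029.
Longest run of consecutive months below the threshold: 4.
4 < 5, so Upton & Co. never became eligible.

No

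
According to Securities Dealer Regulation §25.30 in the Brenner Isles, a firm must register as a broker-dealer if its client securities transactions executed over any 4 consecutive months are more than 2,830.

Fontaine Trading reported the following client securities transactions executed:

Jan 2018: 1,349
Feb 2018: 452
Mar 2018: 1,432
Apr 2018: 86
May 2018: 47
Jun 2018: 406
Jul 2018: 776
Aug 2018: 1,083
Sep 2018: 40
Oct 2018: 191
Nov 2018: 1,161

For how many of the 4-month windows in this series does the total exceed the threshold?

Jan 2018–Apr 2018: 1,349 + 452 + 1,432 + 86 = 3,319 (over)
Feb 2018–May 2018: 452 + 1,432 + 86 + 47 = 2,017 (under)
Mar 2018–Jun 2018: 1,432 + 86 + 47 + 406 = 1,971 (under)
Apr 2018–Jul 2018: 86 + 47 + 406 + 776 = 1,315 (under)
May 2018–Aug 2018: 47 + 406 + 776 + 1,083 = 2,312 (under)
Jun 2018–Sep 2018: 406 + 776 + 1,083 + 40 = 2,305 (under)
Jul 2018–Oct 2018: 776 + 1,083 + 40 + 191 = 2,090 (under)
Aug 2018–Nov 2018: 1,083 + 40 + 191 + 1,161 = 2,475 (under)
1 window exceeds the threshold.

1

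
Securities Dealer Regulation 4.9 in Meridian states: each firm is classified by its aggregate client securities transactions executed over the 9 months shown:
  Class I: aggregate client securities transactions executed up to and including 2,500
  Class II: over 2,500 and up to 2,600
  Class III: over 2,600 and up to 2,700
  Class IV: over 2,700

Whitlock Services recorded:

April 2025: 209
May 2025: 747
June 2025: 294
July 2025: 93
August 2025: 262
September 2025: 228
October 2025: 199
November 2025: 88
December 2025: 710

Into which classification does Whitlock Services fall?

Aggregate client securities transactions executed: 209 + 747 + 294 + 93 + 262 + 228 + 199 + 88 + 710 = 2,830.
2,830 > 2,700, so Class IV applies.

Class IV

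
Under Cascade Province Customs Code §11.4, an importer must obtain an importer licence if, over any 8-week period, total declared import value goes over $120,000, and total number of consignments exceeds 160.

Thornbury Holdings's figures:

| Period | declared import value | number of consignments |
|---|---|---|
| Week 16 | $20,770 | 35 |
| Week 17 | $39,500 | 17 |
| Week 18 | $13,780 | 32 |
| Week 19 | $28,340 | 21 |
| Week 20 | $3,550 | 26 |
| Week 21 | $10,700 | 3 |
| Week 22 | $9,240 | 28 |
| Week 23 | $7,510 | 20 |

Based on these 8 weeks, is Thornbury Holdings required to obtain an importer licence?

Yes

Total declared import value: $20,770 + $39,500 + $13,780 + $28,340 + $3,550 + $10,700 + $9,240 + $7,510 = $133,390 (> $120,000).
Total number of consignments: 35 + 17 + 32 + 21 + 26 + 3 + 28 + 20 = 182 (> 160).
The test is 'and': both thresholds are exceeded.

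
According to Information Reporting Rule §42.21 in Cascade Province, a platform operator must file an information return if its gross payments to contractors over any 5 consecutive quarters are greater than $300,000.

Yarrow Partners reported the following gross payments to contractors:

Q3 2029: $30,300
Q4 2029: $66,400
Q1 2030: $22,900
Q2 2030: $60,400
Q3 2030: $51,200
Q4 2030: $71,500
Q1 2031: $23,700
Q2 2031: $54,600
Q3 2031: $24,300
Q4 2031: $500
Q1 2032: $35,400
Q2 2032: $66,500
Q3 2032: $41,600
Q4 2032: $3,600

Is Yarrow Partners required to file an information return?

No

Q3 2029–Q3 2030: $30,300 + $66,400 + $22,900 + $60,400 + $51,200 = $231,200 (under)
Q4 2029–Q4 2030: $66,400 + $22,900 + $60,400 + $51,200 + $71,500 = $272,400 (under)
Q1 2030–Q1 2031: $22,900 + $60,400 + $51,200 + $71,500 + $23,700 = $229,700 (under)
Q2 2030–Q2 2031: $60,400 + $51,200 + $71,500 + $23,700 + $54,600 = $261,400 (under)
Q3 2030–Q3 2031: $51,200 + $71,500 + $23,700 + $54,600 + $24,300 = $225,300 (under)
Q4 2030–Q4 2031: $71,500 + $23,700 + $54,600 + $24,300 + $500 = $174,600 (under)
Q1 2031–Q1 2032: $23,700 + $54,600 + $24,300 + $500 + $35,400 = $138,500 (under)
Q2 2031–Q2 2032: $54,600 + $24,300 + $500 + $35,400 + $66,500 = $181,300 (under)
Q3 2031–Q3 2032: $24,300 + $500 + $35,400 + $66,500 + $41,600 = $168,300 (under)
Q4 2031–Q4 2032: $500 + $35,400 + $66,500 + $41,600 + $3,600 = $147,600 (under)
No window exceeds $300,000.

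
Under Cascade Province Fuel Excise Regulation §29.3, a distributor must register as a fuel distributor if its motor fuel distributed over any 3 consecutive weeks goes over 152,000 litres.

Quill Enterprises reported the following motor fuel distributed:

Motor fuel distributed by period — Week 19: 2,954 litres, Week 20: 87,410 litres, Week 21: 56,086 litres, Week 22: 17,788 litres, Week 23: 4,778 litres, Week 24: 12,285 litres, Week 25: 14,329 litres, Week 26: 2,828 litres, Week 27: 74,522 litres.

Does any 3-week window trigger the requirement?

Week 19–Week 21: 2,954 litres + 87,410 litres + 56,086 litres = 146,450 litres (under)
Week 20–Week 22: 87,410 litres + 56,086 litres + 17,788 litres = 161,284 litres (over)
Week 21–Week 23: 56,086 litres + 17,788 litres + 4,778 litres = 78,652 litres (under)
Week 22–Week 24: 17,788 litres + 4,778 litres + 12,285 litres = 34,851 litres (under)
Week 23–Week 25: 4,778 litres + 12,285 litres + 14,329 litres = 31,392 litres (under)
Week 24–Week 26: 12,285 litres + 14,329 litres + 2,828 litres = 29,442 litres (under)
Week 25–Week 27: 14,329 litres + 2,828 litres + 74,522 litres = 91,679 litres (under)
At least one window exceeds 152,000 litres.

Yes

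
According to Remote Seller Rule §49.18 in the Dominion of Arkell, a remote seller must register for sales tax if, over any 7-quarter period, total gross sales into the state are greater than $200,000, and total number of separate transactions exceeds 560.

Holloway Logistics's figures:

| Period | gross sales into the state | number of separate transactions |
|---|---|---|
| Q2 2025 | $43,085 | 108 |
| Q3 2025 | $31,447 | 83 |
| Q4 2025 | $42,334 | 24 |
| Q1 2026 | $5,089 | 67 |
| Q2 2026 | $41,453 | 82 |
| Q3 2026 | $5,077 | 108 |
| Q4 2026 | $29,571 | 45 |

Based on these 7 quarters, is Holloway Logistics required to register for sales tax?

Total gross sales into the state: $43,085 + $31,447 + $42,334 + $5,089 + $41,453 + $5,077 + $29,571 = $198,056 (≤ $200,000).
Total number of separate transactions: 108 + 83 + 24 + 67 + 82 + 108 + 45 = 517 (≤ 560).
The test is 'and': the rule requires both, and at least one is not exceeded.

No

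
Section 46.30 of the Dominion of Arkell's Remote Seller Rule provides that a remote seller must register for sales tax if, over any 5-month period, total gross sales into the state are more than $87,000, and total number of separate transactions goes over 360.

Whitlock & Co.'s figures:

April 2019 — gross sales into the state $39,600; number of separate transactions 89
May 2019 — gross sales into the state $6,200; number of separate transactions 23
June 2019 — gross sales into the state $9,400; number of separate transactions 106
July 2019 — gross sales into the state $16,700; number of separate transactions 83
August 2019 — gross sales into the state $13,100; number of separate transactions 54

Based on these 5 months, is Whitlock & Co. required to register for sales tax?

No

Total gross sales into the state: $39,600 + $6,200 + $9,400 + $16,700 + $13,100 = $85,000 (≤ $87,000).
Total number of separate transactions: 89 + 23 + 106 + 83 + 54 = 355 (≤ 360).
The test is 'and': the rule requires both, and at least one is not exceeded.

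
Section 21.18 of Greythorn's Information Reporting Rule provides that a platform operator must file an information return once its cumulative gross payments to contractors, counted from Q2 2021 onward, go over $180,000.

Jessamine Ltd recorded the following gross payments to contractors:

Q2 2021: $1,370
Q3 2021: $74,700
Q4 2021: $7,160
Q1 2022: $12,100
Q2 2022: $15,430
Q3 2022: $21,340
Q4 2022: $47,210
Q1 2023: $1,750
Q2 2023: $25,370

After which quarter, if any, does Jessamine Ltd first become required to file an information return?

Q1 2023

Through Q2 2021: $1,370
Through Q3 2021: $76,070
Through Q4 2021: $83,230
Through Q1 2022: $95,330
Through Q2 2022: $110,760
Through Q3 2022: $132,100
Through Q4 2022: $179,310
Through Q1 2023: $181,060 ← exceeds threshold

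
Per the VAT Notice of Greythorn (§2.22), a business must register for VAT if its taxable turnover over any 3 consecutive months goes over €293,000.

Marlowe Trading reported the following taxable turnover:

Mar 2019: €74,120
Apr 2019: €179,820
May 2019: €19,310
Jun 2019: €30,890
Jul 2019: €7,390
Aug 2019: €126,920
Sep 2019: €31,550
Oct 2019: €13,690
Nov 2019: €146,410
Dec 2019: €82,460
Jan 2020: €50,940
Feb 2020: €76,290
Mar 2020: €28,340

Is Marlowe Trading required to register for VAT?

No

Mar 2019–May 2019: €74,120 + €179,820 + €19,310 = €273,250 (under)
Apr 2019–Jun 2019: €179,820 + €19,310 + €30,890 = €230,020 (under)
May 2019–Jul 2019: €19,310 + €30,890 + €7,390 = €57,590 (under)
Jun 2019–Aug 2019: €30,890 + €7,390 + €126,920 = €165,200 (under)
Jul 2019–Sep 2019: €7,390 + €126,920 + €31,550 = €165,860 (under)
Aug 2019–Oct 2019: €126,920 + €31,550 + €13,690 = €172,160 (under)
Sep 2019–Nov 2019: €31,550 + €13,690 + €146,410 = €191,650 (under)
Oct 2019–Dec 2019: €13,690 + €146,410 + €82,460 = €242,560 (under)
Nov 2019–Jan 2020: €146,410 + €82,460 + €50,940 = €279,810 (under)
Dec 2019–Feb 2020: €82,460 + €50,940 + €76,290 = €209,690 (under)
Jan 2020–Mar 2020: €50,940 + €76,290 + €28,340 = €155,570 (under)
No window exceeds €293,000.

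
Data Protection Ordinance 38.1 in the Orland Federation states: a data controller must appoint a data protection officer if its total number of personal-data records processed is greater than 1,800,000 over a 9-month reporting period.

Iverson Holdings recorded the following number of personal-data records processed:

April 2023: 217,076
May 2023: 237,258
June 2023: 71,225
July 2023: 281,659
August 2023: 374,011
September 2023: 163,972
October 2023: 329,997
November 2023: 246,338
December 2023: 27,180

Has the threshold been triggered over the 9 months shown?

Total number of personal-data records processed: 217,076 + 237,258 + 71,225 + 281,659 + 374,011 + 163,972 + 329,997 + 246,338 + 27,180 = 1,948,716.
1,948,716 > 1,800,000, so the threshold is exceeded.

Yes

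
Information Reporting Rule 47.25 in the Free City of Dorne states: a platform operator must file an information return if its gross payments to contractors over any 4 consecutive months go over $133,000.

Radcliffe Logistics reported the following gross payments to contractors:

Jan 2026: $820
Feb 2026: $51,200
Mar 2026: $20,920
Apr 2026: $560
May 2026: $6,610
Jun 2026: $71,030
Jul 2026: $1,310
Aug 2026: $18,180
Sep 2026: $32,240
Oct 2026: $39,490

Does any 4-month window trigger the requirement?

No

Jan 2026–Apr 2026: $820 + $51,200 + $20,920 + $560 = $73,500 (under)
Feb 2026–May 2026: $51,200 + $20,920 + $560 + $6,610 = $79,290 (under)
Mar 2026–Jun 2026: $20,920 + $560 + $6,610 + $71,030 = $99,120 (under)
Apr 2026–Jul 2026: $560 + $6,610 + $71,030 + $1,310 = $79,510 (under)
May 2026–Aug 2026: $6,610 + $71,030 + $1,310 + $18,180 = $97,130 (under)
Jun 2026–Sep 2026: $71,030 + $1,310 + $18,180 + $32,240 = $122,760 (under)
Jul 2026–Oct 2026: $1,310 + $18,180 + $32,240 + $39,490 = $91,220 (under)
No window exceeds $133,000.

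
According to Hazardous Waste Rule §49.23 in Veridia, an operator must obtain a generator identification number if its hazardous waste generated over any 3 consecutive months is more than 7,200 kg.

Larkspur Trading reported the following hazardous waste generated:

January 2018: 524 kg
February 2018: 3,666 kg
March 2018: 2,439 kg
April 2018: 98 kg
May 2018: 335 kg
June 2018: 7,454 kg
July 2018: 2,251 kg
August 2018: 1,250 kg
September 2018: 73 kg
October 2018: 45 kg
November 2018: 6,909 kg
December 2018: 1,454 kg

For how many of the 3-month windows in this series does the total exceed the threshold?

4

January 2018–March 2018: 524 kg + 3,666 kg + 2,439 kg = 6,629 kg (under)
February 2018–April 2018: 3,666 kg + 2,439 kg + 98 kg = 6,203 kg (under)
March 2018–May 2018: 2,439 kg + 98 kg + 335 kg = 2,872 kg (under)
April 2018–June 2018: 98 kg + 335 kg + 7,454 kg = 7,887 kg (over)
May 2018–July 2018: 335 kg + 7,454 kg + 2,251 kg = 10,040 kg (over)
June 2018–August 2018: 7,454 kg + 2,251 kg + 1,250 kg = 10,955 kg (over)
July 2018–September 2018: 2,251 kg + 1,250 kg + 73 kg = 3,574 kg (under)
August 2018–October 2018: 1,250 kg + 73 kg + 45 kg = 1,368 kg (under)
September 2018–November 2018: 73 kg + 45 kg + 6,909 kg = 7,027 kg (under)
October 2018–December 2018: 45 kg + 6,909 kg + 1,454 kg = 8,408 kg (over)
4 windows exceed the threshold.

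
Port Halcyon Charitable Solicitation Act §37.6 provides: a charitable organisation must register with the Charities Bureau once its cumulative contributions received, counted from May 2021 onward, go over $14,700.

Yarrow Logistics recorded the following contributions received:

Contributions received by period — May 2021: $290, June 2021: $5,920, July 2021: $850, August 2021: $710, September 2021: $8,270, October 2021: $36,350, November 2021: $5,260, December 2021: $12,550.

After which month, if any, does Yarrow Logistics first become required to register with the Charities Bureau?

September 2021

Through May 2021: $290
Through June 2021: $6,210
Through July 2021: $7,060
Through August 2021: $7,770
Through September 2021: $16,040 ← exceeds threshold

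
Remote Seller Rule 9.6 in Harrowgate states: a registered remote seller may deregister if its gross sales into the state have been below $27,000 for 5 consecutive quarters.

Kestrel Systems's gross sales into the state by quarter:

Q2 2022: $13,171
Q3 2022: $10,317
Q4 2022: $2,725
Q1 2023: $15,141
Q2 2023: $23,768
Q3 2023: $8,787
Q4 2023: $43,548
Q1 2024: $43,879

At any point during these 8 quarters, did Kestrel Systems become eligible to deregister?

Yes

Quarters below $27,000: Q2 2022, Q3 2022, Q4 2022, Q1 2023, Q2 2023, Q3 2023.
Longest run of consecutive quarters below the threshold: 6.
6 ≥ 5, so Kestrel Systems became eligible.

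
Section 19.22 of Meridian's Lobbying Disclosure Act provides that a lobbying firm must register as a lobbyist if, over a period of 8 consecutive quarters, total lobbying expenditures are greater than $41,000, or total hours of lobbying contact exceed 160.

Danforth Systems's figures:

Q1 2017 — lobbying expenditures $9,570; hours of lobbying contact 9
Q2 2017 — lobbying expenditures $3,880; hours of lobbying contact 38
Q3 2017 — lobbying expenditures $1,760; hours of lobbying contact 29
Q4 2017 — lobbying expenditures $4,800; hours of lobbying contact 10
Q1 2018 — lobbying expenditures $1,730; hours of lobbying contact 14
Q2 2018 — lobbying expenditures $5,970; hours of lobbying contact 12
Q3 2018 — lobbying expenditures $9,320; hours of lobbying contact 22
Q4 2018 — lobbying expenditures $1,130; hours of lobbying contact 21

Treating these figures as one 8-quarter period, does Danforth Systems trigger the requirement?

No

Total lobbying expenditures: $9,570 + $3,880 + $1,760 + $4,800 + $1,730 + $5,970 + $9,320 + $1,130 = $38,160 (≤ $41,000).
Total hours of lobbying contact: 9 + 38 + 29 + 10 + 14 + 12 + 22 + 21 = 155 (≤ 160).
The test is 'or': neither threshold is exceeded.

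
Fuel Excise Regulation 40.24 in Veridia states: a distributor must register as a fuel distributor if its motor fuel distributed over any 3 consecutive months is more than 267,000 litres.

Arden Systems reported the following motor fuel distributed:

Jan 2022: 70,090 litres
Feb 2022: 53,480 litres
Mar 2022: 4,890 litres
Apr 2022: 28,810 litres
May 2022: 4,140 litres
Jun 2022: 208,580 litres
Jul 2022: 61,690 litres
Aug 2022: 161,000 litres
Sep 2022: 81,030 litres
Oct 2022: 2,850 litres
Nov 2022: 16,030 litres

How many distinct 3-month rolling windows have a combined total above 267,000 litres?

Jan 2022–Mar 2022: 70,090 litres + 53,480 litres + 4,890 litres = 128,460 litres (under)
Feb 2022–Apr 2022: 53,480 litres + 4,890 litres + 28,810 litres = 87,180 litres (under)
Mar 2022–May 2022: 4,890 litres + 28,810 litres + 4,140 litres = 37,840 litres (under)
Apr 2022–Jun 2022: 28,810 litres + 4,140 litres + 208,580 litres = 241,530 litres (under)
May 2022–Jul 2022: 4,140 litres + 208,580 litres + 61,690 litres = 274,410 litres (over)
Jun 2022–Aug 2022: 208,580 litres + 61,690 litres + 161,000 litres = 431,270 litres (over)
Jul 2022–Sep 2022: 61,690 litres + 161,000 litres + 81,030 litres = 303,720 litres (over)
Aug 2022–Oct 2022: 161,000 litres + 81,030 litres + 2,850 litres = 244,880 litres (under)
Sep 2022–Nov 2022: 81,030 litres + 2,850 litres + 16,030 litres = 99,910 litres (under)
3 windows exceed the threshold.

3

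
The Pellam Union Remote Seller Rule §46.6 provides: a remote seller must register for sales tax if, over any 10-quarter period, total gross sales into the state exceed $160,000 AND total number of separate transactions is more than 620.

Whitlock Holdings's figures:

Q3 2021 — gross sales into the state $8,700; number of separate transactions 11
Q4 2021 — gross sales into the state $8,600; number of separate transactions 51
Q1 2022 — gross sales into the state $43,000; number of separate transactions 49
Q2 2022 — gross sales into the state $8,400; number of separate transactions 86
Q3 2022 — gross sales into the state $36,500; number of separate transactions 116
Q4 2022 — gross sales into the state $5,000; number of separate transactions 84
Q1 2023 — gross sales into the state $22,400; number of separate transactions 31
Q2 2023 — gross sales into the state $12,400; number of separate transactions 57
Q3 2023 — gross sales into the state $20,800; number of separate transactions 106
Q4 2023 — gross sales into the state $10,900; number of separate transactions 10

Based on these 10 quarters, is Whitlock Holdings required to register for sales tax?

Total gross sales into the state: $8,700 + $8,600 + $43,000 + $8,400 + $36,500 + $5,000 + $22,400 + $12,400 + $20,800 + $10,900 = $176,700 (> $160,000).
Total number of separate transactions: 11 + 51 + 49 + 86 + 116 + 84 + 31 + 57 + 106 + 10 = 601 (≤ 620).
The test is 'and': the rule requires both, and at least one is not exceeded.

No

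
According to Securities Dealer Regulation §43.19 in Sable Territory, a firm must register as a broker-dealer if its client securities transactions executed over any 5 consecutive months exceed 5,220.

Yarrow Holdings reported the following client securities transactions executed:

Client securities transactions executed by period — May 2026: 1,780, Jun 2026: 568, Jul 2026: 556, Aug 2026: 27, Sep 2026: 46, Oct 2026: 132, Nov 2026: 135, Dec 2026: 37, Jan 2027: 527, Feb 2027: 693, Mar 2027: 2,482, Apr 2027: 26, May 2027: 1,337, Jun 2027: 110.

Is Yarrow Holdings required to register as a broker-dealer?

No

May 2026–Sep 2026: 1,780 + 568 + 556 + 27 + 46 = 2,977 (under)
Jun 2026–Oct 2026: 568 + 556 + 27 + 46 + 132 = 1,329 (under)
Jul 2026–Nov 2026: 556 + 27 + 46 + 132 + 135 = 896 (under)
Aug 2026–Dec 2026: 27 + 46 + 132 + 135 + 37 = 377 (under)
Sep 2026–Jan 2027: 46 + 132 + 135 + 37 + 527 = 877 (under)
Oct 2026–Feb 2027: 132 + 135 + 37 + 527 + 693 = 1,524 (under)
Nov 2026–Mar 2027: 135 + 37 + 527 + 693 + 2,482 = 3,874 (under)
Dec 2026–Apr 2027: 37 + 527 + 693 + 2,482 + 26 = 3,765 (under)
Jan 2027–May 2027: 527 + 693 + 2,482 + 26 + 1,337 = 5,065 (under)
Feb 2027–Jun 2027: 693 + 2,482 + 26 + 1,337 + 110 = 4,648 (under)
No window exceeds 5,220.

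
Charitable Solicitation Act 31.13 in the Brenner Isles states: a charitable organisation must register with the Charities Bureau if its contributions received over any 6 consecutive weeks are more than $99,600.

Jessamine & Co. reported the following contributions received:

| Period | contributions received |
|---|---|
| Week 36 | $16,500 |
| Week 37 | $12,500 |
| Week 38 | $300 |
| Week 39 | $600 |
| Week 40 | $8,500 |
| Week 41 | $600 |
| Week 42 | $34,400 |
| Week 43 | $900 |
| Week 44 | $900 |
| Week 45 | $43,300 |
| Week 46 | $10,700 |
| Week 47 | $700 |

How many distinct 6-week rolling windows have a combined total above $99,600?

Week 36–Week 41: $16,500 + $12,500 + $300 + $600 + $8,500 + $600 = $39,000 (under)
Week 37–Week 42: $12,500 + $300 + $600 + $8,500 + $600 + $34,400 = $56,900 (under)
Week 38–Week 43: $300 + $600 + $8,500 + $600 + $34,400 + $900 = $45,300 (under)
Week 39–Week 44: $600 + $8,500 + $600 + $34,400 + $900 + $900 = $45,900 (under)
Week 40–Week 45: $8,500 + $600 + $34,400 + $900 + $900 + $43,300 = $88,600 (under)
Week 41–Week 46: $600 + $34,400 + $900 + $900 + $43,300 + $10,700 = $90,800 (under)
Week 42–Week 47: $34,400 + $900 + $900 + $43,300 + $10,700 + $700 = $90,900 (under)
0 windows exceed the threshold.

0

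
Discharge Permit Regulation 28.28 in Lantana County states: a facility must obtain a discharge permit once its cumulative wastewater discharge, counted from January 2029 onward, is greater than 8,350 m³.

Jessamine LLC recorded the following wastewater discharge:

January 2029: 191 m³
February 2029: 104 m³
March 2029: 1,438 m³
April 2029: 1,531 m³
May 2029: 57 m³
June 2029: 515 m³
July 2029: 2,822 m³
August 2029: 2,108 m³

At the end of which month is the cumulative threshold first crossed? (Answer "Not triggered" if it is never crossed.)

Through January 2029: 191 m³
Through February 2029: 295 m³
Through March 2029: 1,733 m³
Through April 2029: 3,264 m³
Through May 2029: 3,321 m³
Through June 2029: 3,836 m³
Through July 2029: 6,658 m³
Through August 2029: 8,766 m³ ← exceeds threshold

August 2029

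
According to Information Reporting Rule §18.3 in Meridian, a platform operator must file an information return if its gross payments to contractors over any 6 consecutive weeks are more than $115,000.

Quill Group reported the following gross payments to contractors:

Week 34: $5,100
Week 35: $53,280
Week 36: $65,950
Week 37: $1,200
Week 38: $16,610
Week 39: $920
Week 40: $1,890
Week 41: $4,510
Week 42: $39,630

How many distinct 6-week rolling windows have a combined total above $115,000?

2

Week 34–Week 39: $5,100 + $53,280 + $65,950 + $1,200 + $16,610 + $920 = $143,060 (over)
Week 35–Week 40: $53,280 + $65,950 + $1,200 + $16,610 + $920 + $1,890 = $139,850 (over)
Week 36–Week 41: $65,950 + $1,200 + $16,610 + $920 + $1,890 + $4,510 = $91,080 (under)
Week 37–Week 42: $1,200 + $16,610 + $920 + $1,890 + $4,510 + $39,630 = $64,760 (under)
2 windows exceed the threshold.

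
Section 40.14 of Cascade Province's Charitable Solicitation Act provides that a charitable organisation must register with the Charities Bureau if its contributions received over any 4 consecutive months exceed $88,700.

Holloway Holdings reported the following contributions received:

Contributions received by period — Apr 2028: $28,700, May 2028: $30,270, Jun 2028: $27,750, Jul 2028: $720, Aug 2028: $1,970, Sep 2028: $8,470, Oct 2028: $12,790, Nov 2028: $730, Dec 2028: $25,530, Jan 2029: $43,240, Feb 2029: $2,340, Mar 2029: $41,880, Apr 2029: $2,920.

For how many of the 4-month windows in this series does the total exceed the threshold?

2

Apr 2028–Jul 2028: $28,700 + $30,270 + $27,750 + $720 = $87,440 (under)
May 2028–Aug 2028: $30,270 + $27,750 + $720 + $1,970 = $60,710 (under)
Jun 2028–Sep 2028: $27,750 + $720 + $1,970 + $8,470 = $38,910 (under)
Jul 2028–Oct 2028: $720 + $1,970 + $8,470 + $12,790 = $23,950 (under)
Aug 2028–Nov 2028: $1,970 + $8,470 + $12,790 + $730 = $23,960 (under)
Sep 2028–Dec 2028: $8,470 + $12,790 + $730 + $25,530 = $47,520 (under)
Oct 2028–Jan 2029: $12,790 + $730 + $25,530 + $43,240 = $82,290 (under)
Nov 2028–Feb 2029: $730 + $25,530 + $43,240 + $2,340 = $71,840 (under)
Dec 2028–Mar 2029: $25,530 + $43,240 + $2,340 + $41,880 = $112,990 (over)
Jan 2029–Apr 2029: $43,240 + $2,340 + $41,880 + $2,920 = $90,380 (over)
2 windows exceed the threshold.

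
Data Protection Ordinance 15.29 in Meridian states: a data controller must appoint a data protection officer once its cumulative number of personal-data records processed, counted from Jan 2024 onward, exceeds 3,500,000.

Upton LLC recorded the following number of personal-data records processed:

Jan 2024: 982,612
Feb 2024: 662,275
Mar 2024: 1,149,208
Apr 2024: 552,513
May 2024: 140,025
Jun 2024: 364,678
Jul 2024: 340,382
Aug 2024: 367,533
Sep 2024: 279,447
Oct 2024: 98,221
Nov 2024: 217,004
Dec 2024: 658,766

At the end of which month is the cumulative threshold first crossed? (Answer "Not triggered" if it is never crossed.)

Jun 2024

Through Jan 2024: 982,612
Through Feb 2024: 1,644,887
Through Mar 2024: 2,794,095
Through Apr 2024: 3,346,608
Through May 2024: 3,486,633
Through Jun 2024: 3,851,311 ← exceeds threshold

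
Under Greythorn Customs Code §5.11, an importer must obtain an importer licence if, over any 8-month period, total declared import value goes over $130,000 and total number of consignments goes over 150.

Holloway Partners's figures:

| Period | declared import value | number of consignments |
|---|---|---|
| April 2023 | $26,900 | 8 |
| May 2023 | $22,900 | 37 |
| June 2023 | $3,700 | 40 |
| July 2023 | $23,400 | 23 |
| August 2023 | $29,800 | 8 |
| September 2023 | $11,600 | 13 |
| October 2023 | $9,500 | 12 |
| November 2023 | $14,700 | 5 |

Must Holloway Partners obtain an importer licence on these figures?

Total declared import value: $26,900 + $22,900 + $3,700 + $23,400 + $29,800 + $11,600 + $9,500 + $14,700 = $142,500 (> $130,000).
Total number of consignments: 8 + 37 + 40 + 23 + 8 + 13 + 12 + 5 = 146 (≤ 150).
The test is 'and': the rule requires both, and at least one is not exceeded.

No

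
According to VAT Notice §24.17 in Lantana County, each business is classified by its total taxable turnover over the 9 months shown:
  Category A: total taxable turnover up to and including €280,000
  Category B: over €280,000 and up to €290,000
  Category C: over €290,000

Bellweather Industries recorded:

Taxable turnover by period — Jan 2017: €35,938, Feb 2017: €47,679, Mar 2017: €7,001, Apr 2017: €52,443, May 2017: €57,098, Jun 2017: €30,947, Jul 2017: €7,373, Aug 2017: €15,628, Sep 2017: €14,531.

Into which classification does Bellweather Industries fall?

Category A

Total taxable turnover: €35,938 + €47,679 + €7,001 + €52,443 + €57,098 + €30,947 + €7,373 + €15,628 + €14,531 = €268,638.
€268,638 ≤ €280,000, so Category A applies.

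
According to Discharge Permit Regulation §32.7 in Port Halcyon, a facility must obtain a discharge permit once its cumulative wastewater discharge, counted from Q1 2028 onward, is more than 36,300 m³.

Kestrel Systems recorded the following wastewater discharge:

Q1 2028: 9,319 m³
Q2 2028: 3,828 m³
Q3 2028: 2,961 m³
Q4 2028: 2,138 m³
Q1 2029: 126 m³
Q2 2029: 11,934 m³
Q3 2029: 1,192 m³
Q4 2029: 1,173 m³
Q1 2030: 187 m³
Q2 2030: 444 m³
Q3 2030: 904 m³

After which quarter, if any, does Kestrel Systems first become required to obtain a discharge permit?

Not triggered

Through Q1 2028: 9,319 m³
Through Q2 2028: 13,147 m³
Through Q3 2028: 16,108 m³
Through Q4 2028: 18,246 m³
Through Q1 2029: 18,372 m³
Through Q2 2029: 30,306 m³
Through Q3 2029: 31,498 m³
Through Q4 2029: 32,671 m³
Through Q1 2030: 32,858 m³
Through Q2 2030: 33,302 m³
Through Q3 2030: 34,206 m³
Final cumulative total 34,206 m³ ≤ 36,300 m³; the threshold is never exceeded.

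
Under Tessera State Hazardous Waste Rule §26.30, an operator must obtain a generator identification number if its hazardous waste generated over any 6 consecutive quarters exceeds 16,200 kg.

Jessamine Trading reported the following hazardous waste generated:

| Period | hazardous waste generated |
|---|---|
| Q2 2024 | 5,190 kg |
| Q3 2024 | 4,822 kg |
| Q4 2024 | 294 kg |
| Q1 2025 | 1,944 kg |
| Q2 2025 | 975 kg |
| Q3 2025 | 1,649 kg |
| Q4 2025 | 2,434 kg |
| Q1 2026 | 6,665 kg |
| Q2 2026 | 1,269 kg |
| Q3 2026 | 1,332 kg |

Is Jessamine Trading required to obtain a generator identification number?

Q2 2024–Q3 2025: 5,190 kg + 4,822 kg + 294 kg + 1,944 kg + 975 kg + 1,649 kg = 14,874 kg (under)
Q3 2024–Q4 2025: 4,822 kg + 294 kg + 1,944 kg + 975 kg + 1,649 kg + 2,434 kg = 12,118 kg (under)
Q4 2024–Q1 2026: 294 kg + 1,944 kg + 975 kg + 1,649 kg + 2,434 kg + 6,665 kg = 13,961 kg (under)
Q1 2025–Q2 2026: 1,944 kg + 975 kg + 1,649 kg + 2,434 kg + 6,665 kg + 1,269 kg = 14,936 kg (under)
Q2 2025–Q3 2026: 975 kg + 1,649 kg + 2,434 kg + 6,665 kg + 1,269 kg + 1,332 kg = 14,324 kg (under)
No window exceeds 16,200 kg.

No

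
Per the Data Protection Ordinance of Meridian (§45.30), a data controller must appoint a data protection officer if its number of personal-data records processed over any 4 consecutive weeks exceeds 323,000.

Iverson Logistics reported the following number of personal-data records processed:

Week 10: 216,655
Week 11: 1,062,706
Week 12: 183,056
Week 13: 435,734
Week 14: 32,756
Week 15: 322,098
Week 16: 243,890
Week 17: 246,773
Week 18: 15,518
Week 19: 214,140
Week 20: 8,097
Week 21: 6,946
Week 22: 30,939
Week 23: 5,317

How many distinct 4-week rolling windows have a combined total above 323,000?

Week 10–Week 13: 216,655 + 1,062,706 + 183,056 + 435,734 = 1,898,151 (over)
Week 11–Week 14: 1,062,706 + 183,056 + 435,734 + 32,756 = 1,714,252 (over)
Week 12–Week 15: 183,056 + 435,734 + 32,756 + 322,098 = 973,644 (over)
Week 13–Week 16: 435,734 + 32,756 + 322,098 + 243,890 = 1,034,478 (over)
Week 14–Week 17: 32,756 + 322,098 + 243,890 + 246,773 = 845,517 (over)
Week 15–Week 18: 322,098 + 243,890 + 246,773 + 15,518 = 828,279 (over)
Week 16–Week 19: 243,890 + 246,773 + 15,518 + 214,140 = 720,321 (over)
Week 17–Week 20: 246,773 + 15,518 + 214,140 + 8,097 = 484,528 (over)
Week 18–Week 21: 15,518 + 214,140 + 8,097 + 6,946 = 244,701 (under)
Week 19–Week 22: 214,140 + 8,097 + 6,946 + 30,939 = 260,122 (under)
Week 20–Week 23: 8,097 + 6,946 + 30,939 + 5,317 = 51,299 (under)
8 windows exceed the threshold.

8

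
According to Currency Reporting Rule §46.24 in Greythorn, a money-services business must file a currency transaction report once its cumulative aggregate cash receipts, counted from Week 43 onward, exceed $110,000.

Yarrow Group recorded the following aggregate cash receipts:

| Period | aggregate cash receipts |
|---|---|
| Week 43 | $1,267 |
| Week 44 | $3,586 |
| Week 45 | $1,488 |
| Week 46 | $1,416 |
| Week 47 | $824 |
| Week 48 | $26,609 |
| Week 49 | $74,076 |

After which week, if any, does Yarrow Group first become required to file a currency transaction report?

Not triggered

Through Week 43: $1,267
Through Week 44: $4,853
Through Week 45: $6,341
Through Week 46: $7,757
Through Week 47: $8,581
Through Week 48: $35,190
Through Week 49: $109,266
Final cumulative total $109,266 ≤ $110,000; the threshold is never exceeded.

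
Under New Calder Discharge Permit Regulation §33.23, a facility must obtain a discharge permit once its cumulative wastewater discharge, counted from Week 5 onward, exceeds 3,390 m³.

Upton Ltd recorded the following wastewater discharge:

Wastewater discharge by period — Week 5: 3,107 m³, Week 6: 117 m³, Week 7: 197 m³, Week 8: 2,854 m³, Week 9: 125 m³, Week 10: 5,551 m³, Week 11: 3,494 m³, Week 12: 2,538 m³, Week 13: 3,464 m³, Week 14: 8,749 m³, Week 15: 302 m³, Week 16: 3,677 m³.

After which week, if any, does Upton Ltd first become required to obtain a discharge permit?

Through Week 5: 3,107 m³
Through Week 6: 3,224 m³
Through Week 7: 3,421 m³ ← exceeds threshold

Week 7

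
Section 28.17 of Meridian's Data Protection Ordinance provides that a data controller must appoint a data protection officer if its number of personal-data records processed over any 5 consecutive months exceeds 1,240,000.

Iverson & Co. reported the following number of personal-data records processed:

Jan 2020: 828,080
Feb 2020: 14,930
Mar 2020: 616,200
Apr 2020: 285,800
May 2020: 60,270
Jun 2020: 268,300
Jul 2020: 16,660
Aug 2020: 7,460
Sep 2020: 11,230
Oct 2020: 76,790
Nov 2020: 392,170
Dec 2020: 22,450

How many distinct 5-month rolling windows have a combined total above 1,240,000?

3

Jan 2020–May 2020: 828,080 + 14,930 + 616,200 + 285,800 + 60,270 = 1,805,280 (over)
Feb 2020–Jun 2020: 14,930 + 616,200 + 285,800 + 60,270 + 268,300 = 1,245,500 (over)
Mar 2020–Jul 2020: 616,200 + 285,800 + 60,270 + 268,300 + 16,660 = 1,247,230 (over)
Apr 2020–Aug 2020: 285,800 + 60,270 + 268,300 + 16,660 + 7,460 = 638,490 (under)
May 2020–Sep 2020: 60,270 + 268,300 + 16,660 + 7,460 + 11,230 = 363,920 (under)
Jun 2020–Oct 2020: 268,300 + 16,660 + 7,460 + 11,230 + 76,790 = 380,440 (under)
Jul 2020–Nov 2020: 16,660 + 7,460 + 11,230 + 76,790 + 392,170 = 504,310 (under)
Aug 2020–Dec 2020: 7,460 + 11,230 + 76,790 + 392,170 + 22,450 = 510,100 (under)
3 windows exceed the threshold.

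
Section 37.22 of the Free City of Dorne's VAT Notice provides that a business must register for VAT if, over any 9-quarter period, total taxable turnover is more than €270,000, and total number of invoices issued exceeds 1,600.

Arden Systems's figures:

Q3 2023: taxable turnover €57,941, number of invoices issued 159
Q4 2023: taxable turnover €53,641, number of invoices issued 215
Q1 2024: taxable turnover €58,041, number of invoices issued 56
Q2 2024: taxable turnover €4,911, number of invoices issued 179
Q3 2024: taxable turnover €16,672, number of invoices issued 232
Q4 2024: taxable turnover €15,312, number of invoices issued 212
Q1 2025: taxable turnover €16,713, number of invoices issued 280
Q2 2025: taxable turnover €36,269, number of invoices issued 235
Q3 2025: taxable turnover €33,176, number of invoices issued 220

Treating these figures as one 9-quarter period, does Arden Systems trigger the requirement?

Yes

Total taxable turnover: €57,941 + €53,641 + €58,041 + €4,911 + €16,672 + €15,312 + €16,713 + €36,269 + €33,176 = €292,676 (> €270,000).
Total number of invoices issued: 159 + 215 + 56 + 179 + 232 + 212 + 280 + 235 + 220 = 1,788 (> 1,600).
The test is 'and': both thresholds are exceeded.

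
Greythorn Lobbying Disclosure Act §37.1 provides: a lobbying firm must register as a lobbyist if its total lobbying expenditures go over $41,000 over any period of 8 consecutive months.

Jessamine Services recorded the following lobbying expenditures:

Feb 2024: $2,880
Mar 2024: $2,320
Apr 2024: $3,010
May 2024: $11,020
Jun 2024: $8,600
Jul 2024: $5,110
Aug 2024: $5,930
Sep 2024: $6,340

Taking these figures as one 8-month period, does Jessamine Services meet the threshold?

Yes

Total lobbying expenditures: $2,880 + $2,320 + $3,010 + $11,020 + $8,600 + $5,110 + $5,930 + $6,340 = $45,210.
$45,210 > $41,000, so the threshold is exceeded.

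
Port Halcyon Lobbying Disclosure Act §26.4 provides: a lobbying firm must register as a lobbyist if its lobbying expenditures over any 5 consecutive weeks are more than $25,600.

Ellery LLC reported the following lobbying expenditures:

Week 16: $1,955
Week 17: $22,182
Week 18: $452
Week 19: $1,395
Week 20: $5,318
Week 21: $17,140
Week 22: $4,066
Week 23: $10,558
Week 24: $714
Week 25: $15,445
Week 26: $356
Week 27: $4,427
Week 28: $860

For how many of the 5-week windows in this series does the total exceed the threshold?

8

Week 16–Week 20: $1,955 + $22,182 + $452 + $1,395 + $5,318 = $31,302 (over)
Week 17–Week 21: $22,182 + $452 + $1,395 + $5,318 + $17,140 = $46,487 (over)
Week 18–Week 22: $452 + $1,395 + $5,318 + $17,140 + $4,066 = $28,371 (over)
Week 19–Week 23: $1,395 + $5,318 + $17,140 + $4,066 + $10,558 = $38,477 (over)
Week 20–Week 24: $5,318 + $17,140 + $4,066 + $10,558 + $714 = $37,796 (over)
Week 21–Week 25: $17,140 + $4,066 + $10,558 + $714 + $15,445 = $47,923 (over)
Week 22–Week 26: $4,066 + $10,558 + $714 + $15,445 + $356 = $31,139 (over)
Week 23–Week 27: $10,558 + $714 + $15,445 + $356 + $4,427 = $31,500 (over)
Week 24–Week 28: $714 + $15,445 + $356 + $4,427 + $860 = $21,802 (under)
8 windows exceed the threshold.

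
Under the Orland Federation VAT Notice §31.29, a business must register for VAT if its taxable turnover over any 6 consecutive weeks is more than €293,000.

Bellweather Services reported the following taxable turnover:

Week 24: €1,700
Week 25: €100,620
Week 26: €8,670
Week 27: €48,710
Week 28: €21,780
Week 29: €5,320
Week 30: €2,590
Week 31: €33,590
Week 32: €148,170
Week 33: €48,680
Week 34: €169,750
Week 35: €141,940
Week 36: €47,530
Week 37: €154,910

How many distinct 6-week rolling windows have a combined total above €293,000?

4

Week 24–Week 29: €1,700 + €100,620 + €8,670 + €48,710 + €21,780 + €5,320 = €186,800 (under)
Week 25–Week 30: €100,620 + €8,670 + €48,710 + €21,780 + €5,320 + €2,590 = €187,690 (under)
Week 26–Week 31: €8,670 + €48,710 + €21,780 + €5,320 + €2,590 + €33,590 = €120,660 (under)
Week 27–Week 32: €48,710 + €21,780 + €5,320 + €2,590 + €33,590 + €148,170 = €260,160 (under)
Week 28–Week 33: €21,780 + €5,320 + €2,590 + €33,590 + €148,170 + €48,680 = €260,130 (under)
Week 29–Week 34: €5,320 + €2,590 + €33,590 + €148,170 + €48,680 + €169,750 = €408,100 (over)
Week 30–Week 35: €2,590 + €33,590 + €148,170 + €48,680 + €169,750 + €141,940 = €544,720 (over)
Week 31–Week 36: €33,590 + €148,170 + €48,680 + €169,750 + €141,940 + €47,530 = €589,660 (over)
Week 32–Week 37: €148,170 + €48,680 + €169,750 + €141,940 + €47,530 + €154,910 = €710,980 (over)
4 windows exceed the threshold.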